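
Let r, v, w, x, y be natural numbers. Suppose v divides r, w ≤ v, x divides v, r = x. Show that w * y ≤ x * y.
Since r = x and v divides r, v divides x. x divides v, so v = x. w ≤ v, so w ≤ x. By multiplying by a non-negative, w * y ≤ x * y.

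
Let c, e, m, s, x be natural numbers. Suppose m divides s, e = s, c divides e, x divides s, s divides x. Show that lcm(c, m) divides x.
s divides x and x divides s, so s = x. From e = s and c divides e, c divides s. m divides s, so lcm(c, m) divides s. Since s = x, lcm(c, m) divides x.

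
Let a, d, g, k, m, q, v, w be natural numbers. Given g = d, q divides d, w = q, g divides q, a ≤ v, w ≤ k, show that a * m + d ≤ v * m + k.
a ≤ v. By multiplying by a non-negative, a * m ≤ v * m. g = d and g divides q, thus d divides q. Since q divides d, q = d. w = q and w ≤ k, thus q ≤ k. q = d, so d ≤ k. a * m ≤ v * m, so a * m + d ≤ v * m + k.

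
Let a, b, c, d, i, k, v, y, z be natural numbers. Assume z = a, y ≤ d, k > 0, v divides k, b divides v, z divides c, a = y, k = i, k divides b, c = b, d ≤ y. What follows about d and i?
d ≤ i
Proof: Since y ≤ d and d ≤ y, y = d. b divides v and v divides k, therefore b divides k. Since k divides b, b = k. Because c = b and z divides c, z divides b. z = a, so a divides b. a = y, so y divides b. Since b = k, y divides k. y = d, so d divides k. Since k > 0, d ≤ k. Since k = i, d ≤ i.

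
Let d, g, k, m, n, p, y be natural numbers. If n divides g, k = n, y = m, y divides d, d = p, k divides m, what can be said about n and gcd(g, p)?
n divides gcd(g, p)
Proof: y = m and y divides d, therefore m divides d. Since d = p, m divides p. Since k divides m, k divides p. k = n, so n divides p. From n divides g, n divides gcd(g, p).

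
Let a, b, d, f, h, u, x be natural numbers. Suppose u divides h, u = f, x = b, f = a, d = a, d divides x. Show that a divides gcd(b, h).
Since d = a and d divides x, a divides x. Because x = b, a divides b. u = f and f = a, so u = a. Because u divides h, a divides h. Since a divides b, a divides gcd(b, h).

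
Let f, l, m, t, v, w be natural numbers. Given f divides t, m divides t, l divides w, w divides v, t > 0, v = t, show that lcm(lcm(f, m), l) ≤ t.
f divides t and m divides t, thus lcm(f, m) divides t. Since l divides w and w divides v, l divides v. From v = t, l divides t. lcm(f, m) divides t, so lcm(lcm(f, m), l) divides t. Since t > 0, lcm(lcm(f, m), l) ≤ t.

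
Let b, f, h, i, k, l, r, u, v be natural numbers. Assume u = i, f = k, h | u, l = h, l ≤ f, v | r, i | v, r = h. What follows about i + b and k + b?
i + b ≤ k + b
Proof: Since u = i and h | u, h | i. Because i | v and v | r, i | r. Since r = h, i | h. From h | i, h = i. f = k and l ≤ f, thus l ≤ k. l = h, so h ≤ k. h = i, so i ≤ k. Then i + b ≤ k + b.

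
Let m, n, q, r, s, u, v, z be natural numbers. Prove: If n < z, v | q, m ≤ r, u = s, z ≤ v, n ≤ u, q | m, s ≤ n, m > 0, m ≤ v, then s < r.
u = s and n ≤ u, thus n ≤ s. s ≤ n, so n = s. Since n < z, s < z. v | q and q | m, hence v | m. Since m > 0, v ≤ m. Since m ≤ v, v = m. z ≤ v, so z ≤ m. m ≤ r, so z ≤ r. Since s < z, s < r.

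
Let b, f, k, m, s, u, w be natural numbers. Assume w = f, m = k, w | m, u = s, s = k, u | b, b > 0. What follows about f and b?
f ≤ b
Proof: m = k and w | m, hence w | k. Since u = s and s = k, u = k. u | b, so k | b. w | k, so w | b. Since b > 0, w ≤ b. w = f, so f ≤ b.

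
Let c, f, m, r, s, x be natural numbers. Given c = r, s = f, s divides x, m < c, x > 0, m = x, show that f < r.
Because s divides x and x > 0, s ≤ x. Because m = x and m < c, x < c. s ≤ x, so s < c. Since s = f, f < c. Because c = r, f < r.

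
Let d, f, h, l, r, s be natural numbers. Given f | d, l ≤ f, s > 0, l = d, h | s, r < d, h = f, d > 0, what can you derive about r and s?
r < s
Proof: l = d and l ≤ f, therefore d ≤ f. f | d and d > 0, therefore f ≤ d. Since d ≤ f, d = f. r < d, so r < f. Since h = f and h | s, f | s. From s > 0, f ≤ s. Because r < f, r < s.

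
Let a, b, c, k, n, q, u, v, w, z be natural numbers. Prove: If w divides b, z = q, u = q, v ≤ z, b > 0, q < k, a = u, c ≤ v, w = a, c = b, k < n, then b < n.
a = u and u = q, thus a = q. Since w = a and w divides b, a divides b. a = q, so q divides b. Since b > 0, q ≤ b. Because z = q and v ≤ z, v ≤ q. Since c ≤ v, c ≤ q. Since c = b, b ≤ q. From q ≤ b, q = b. Since q < k and k < n, q < n. Since q = b, b < n.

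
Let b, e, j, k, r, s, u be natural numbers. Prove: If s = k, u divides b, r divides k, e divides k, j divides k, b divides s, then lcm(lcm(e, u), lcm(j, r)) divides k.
u divides b and b divides s, so u divides s. s = k, so u divides k. e divides k, so lcm(e, u) divides k. From j divides k and r divides k, lcm(j, r) divides k. Since lcm(e, u) divides k, lcm(lcm(e, u), lcm(j, r)) divides k.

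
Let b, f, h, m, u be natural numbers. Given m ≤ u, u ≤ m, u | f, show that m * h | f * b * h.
Since u ≤ m and m ≤ u, u = m. u | f, so m | f. Then m | f * b. Then m * h | f * b * h.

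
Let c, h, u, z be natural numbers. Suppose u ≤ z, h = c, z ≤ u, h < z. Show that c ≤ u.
z ≤ u and u ≤ z, therefore z = u. h = c and h < z, thus c < z. z = u, so c < u. Then c ≤ u.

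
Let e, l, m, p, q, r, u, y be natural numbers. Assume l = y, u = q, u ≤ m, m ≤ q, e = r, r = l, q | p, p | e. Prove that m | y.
u = q and u ≤ m, therefore q ≤ m. Since m ≤ q, q = m. e = r and r = l, so e = l. Because q | p and p | e, q | e. From e = l, q | l. q = m, so m | l. l = y, so m | y.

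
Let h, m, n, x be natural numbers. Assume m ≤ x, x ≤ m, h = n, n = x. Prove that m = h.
From h = n and n = x, h = x. x ≤ m and m ≤ x, hence x = m. Since h = x, h = m. Then m = h.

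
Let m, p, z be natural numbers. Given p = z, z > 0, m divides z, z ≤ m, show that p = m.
m divides z and z > 0, hence m ≤ z. z ≤ m, so z = m. Since p = z, p = m.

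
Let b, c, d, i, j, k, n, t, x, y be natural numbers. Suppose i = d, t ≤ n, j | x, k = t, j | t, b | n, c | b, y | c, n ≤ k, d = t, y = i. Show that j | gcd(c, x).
y = i and i = d, therefore y = d. y | c, so d | c. d = t, so t | c. Since k = t and n ≤ k, n ≤ t. t ≤ n, so n = t. From c | b and b | n, c | n. Because n = t, c | t. t | c, so t = c. Since j | t, j | c. j | x, so j | gcd(c, x).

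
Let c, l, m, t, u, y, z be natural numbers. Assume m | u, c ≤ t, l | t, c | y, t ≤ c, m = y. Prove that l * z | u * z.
c ≤ t and t ≤ c, so c = t. c | y, so t | y. Since l | t, l | y. m = y and m | u, thus y | u. l | y, so l | u. Then l * z | u * z.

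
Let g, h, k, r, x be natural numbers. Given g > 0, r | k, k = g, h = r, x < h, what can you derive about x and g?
x < g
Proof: Since h = r and x < h, x < r. k = g and r | k, thus r | g. Since g > 0, r ≤ g. x < r, so x < g.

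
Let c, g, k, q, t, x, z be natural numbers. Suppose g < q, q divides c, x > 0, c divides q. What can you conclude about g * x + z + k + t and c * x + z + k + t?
g * x + z + k + t < c * x + z + k + t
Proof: Because q divides c and c divides q, q = c. g < q, so g < c. Combined with x > 0, by multiplying by a positive, g * x < c * x. Then g * x + z < c * x + z. Then g * x + z + k < c * x + z + k. Then g * x + z + k + t < c * x + z + k + t.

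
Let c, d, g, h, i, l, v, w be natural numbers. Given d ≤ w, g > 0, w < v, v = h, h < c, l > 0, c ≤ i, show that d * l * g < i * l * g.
v = h and w < v, thus w < h. h < c and c ≤ i, therefore h < i. w < h, so w < i. Since d ≤ w, d < i. Since l > 0, by multiplying by a positive, d * l < i * l. Since g > 0, by multiplying by a positive, d * l * g < i * l * g.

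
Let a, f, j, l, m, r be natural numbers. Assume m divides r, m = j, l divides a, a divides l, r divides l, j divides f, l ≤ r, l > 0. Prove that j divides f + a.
r divides l and l > 0, therefore r ≤ l. From l ≤ r, r = l. l divides a and a divides l, hence l = a. Since r = l, r = a. Because m = j and m divides r, j divides r. Since r = a, j divides a. From j divides f, j divides f + a.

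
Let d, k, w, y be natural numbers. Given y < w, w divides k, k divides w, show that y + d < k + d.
From w divides k and k divides w, w = k. Since y < w, y < k. Then y + d < k + d.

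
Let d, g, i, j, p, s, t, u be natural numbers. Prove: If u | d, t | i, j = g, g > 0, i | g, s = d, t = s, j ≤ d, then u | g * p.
t = s and s = d, thus t = d. t | i and i | g, thus t | g. Because t = d, d | g. Since g > 0, d ≤ g. From j = g and j ≤ d, g ≤ d. Since d ≤ g, d = g. u | d, so u | g. Then u | g * p.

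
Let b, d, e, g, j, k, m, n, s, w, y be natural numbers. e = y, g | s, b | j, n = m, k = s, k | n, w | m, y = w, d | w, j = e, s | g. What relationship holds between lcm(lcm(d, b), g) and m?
lcm(lcm(d, b), g) | m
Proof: j = e and e = y, so j = y. Since y = w, j = w. Because b | j, b | w. d | w, so lcm(d, b) | w. Since w | m, lcm(d, b) | m. Since s | g and g | s, s = g. n = m and k | n, so k | m. k = s, so s | m. Because s = g, g | m. Since lcm(d, b) | m, lcm(lcm(d, b), g) | m.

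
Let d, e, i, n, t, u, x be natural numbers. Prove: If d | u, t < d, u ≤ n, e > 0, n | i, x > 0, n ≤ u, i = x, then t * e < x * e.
n ≤ u and u ≤ n, hence n = u. n | i, so u | i. Since d | u, d | i. Since i = x, d | x. Since x > 0, d ≤ x. Since t < d, t < x. Because e > 0, t * e < x * e.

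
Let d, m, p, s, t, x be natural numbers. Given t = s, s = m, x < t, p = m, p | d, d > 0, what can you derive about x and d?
x < d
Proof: Since t = s and s = m, t = m. Because x < t, x < m. p = m and p | d, thus m | d. d > 0, so m ≤ d. x < m, so x < d.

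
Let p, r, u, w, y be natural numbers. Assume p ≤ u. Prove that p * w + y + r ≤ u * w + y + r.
Since p ≤ u, by multiplying by a non-negative, p * w ≤ u * w. Then p * w + y ≤ u * w + y. Then p * w + y + r ≤ u * w + y + r.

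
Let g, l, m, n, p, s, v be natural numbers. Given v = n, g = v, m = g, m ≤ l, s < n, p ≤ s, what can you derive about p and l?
p < l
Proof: From p ≤ s and s < n, p < n. m = g and g = v, thus m = v. v = n, so m = n. Because m ≤ l, n ≤ l. Since p < n, p < l.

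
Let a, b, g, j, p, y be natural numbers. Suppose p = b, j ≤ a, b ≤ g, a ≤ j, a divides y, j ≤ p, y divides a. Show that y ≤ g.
Since j ≤ a and a ≤ j, j = a. Because a divides y and y divides a, a = y. j = a, so j = y. p = b and j ≤ p, thus j ≤ b. j = y, so y ≤ b. Since b ≤ g, y ≤ g.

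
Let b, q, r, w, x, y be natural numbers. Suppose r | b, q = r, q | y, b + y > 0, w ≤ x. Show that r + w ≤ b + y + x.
q = r and q | y, hence r | y. From r | b, r | b + y. Since b + y > 0, r ≤ b + y. Since w ≤ x, r + w ≤ b + y + x.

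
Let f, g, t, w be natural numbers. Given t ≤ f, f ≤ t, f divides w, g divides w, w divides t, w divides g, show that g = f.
Since g divides w and w divides g, g = w. t ≤ f and f ≤ t, so t = f. w divides t, so w divides f. Since f divides w, w = f. Since g = w, g = f.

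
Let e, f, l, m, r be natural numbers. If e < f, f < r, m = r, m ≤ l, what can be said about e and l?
e < l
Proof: e < f and f < r, so e < r. m = r and m ≤ l, so r ≤ l. Since e < r, e < l.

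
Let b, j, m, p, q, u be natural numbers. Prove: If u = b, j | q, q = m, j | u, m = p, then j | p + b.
q = m and m = p, hence q = p. j | q, so j | p. Because u = b and j | u, j | b. j | p, so j | p + b.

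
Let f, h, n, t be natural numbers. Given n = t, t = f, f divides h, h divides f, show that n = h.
From n = t and t = f, n = f. Since f divides h and h divides f, f = h. Since n = f, n = h.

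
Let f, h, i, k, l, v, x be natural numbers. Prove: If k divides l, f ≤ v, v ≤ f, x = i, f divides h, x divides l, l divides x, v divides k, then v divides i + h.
l divides x and x divides l, hence l = x. x = i, so l = i. Because v divides k and k divides l, v divides l. From l = i, v divides i. f ≤ v and v ≤ f, so f = v. Because f divides h, v divides h. Since v divides i, v divides i + h.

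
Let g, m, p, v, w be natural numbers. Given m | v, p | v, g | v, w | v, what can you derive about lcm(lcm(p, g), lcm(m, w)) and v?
lcm(lcm(p, g), lcm(m, w)) | v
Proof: p | v and g | v, hence lcm(p, g) | v. Since m | v and w | v, lcm(m, w) | v. Because lcm(p, g) | v, lcm(lcm(p, g), lcm(m, w)) | v.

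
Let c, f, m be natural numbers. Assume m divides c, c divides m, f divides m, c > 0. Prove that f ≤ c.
m divides c and c divides m, therefore m = c. Because f divides m, f divides c. c > 0, so f ≤ c.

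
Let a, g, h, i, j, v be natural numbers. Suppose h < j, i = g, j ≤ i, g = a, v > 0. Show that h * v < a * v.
i = g and g = a, thus i = a. h < j and j ≤ i, so h < i. Since i = a, h < a. From v > 0, by multiplying by a positive, h * v < a * v.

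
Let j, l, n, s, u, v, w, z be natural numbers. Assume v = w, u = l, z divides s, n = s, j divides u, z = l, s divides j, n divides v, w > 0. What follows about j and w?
j ≤ w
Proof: Because u = l and j divides u, j divides l. z = l and z divides s, therefore l divides s. Since j divides l, j divides s. s divides j, so s = j. Since v = w and n divides v, n divides w. Since w > 0, n ≤ w. Since n = s, s ≤ w. s = j, so j ≤ w.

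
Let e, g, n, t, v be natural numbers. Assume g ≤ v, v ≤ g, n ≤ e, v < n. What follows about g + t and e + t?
g + t < e + t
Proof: v ≤ g and g ≤ v, hence v = g. Since v < n and n ≤ e, v < e. v = g, so g < e. Then g + t < e + t.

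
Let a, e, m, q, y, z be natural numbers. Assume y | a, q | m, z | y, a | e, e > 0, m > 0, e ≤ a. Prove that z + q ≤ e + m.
a | e and e > 0, hence a ≤ e. e ≤ a, so a = e. Since z | y and y | a, z | a. Since a = e, z | e. Since e > 0, z ≤ e. q | m and m > 0, therefore q ≤ m. z ≤ e, so z + q ≤ e + m.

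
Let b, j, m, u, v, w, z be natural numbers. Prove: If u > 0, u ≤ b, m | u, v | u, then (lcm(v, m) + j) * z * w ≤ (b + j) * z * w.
v | u and m | u, hence lcm(v, m) | u. u > 0, so lcm(v, m) ≤ u. Because u ≤ b, lcm(v, m) ≤ b. Then lcm(v, m) + j ≤ b + j. Then (lcm(v, m) + j) * z ≤ (b + j) * z. Then (lcm(v, m) + j) * z * w ≤ (b + j) * z * w.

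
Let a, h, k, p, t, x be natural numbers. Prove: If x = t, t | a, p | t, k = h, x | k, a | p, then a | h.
a | p and p | t, hence a | t. t | a, so t = a. x = t, so x = a. Because k = h and x | k, x | h. Since x = a, a | h.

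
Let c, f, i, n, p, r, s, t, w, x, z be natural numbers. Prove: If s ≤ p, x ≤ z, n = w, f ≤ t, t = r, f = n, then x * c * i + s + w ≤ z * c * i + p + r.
x ≤ z. By multiplying by a non-negative, x * c ≤ z * c. By multiplying by a non-negative, x * c * i ≤ z * c * i. Since s ≤ p, x * c * i + s ≤ z * c * i + p. f = n and n = w, so f = w. Because t = r and f ≤ t, f ≤ r. Since f = w, w ≤ r. Since x * c * i + s ≤ z * c * i + p, x * c * i + s + w ≤ z * c * i + p + r.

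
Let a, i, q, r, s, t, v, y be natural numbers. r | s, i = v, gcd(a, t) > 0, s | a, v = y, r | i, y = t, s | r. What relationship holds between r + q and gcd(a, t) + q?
r + q ≤ gcd(a, t) + q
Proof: s | r and r | s, thus s = r. s | a, so r | a. Since v = y and y = t, v = t. i = v and r | i, hence r | v. Because v = t, r | t. r | a, so r | gcd(a, t). Since gcd(a, t) > 0, r ≤ gcd(a, t). Then r + q ≤ gcd(a, t) + q.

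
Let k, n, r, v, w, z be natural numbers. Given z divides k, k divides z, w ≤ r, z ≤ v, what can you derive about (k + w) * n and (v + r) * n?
(k + w) * n ≤ (v + r) * n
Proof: Since z divides k and k divides z, z = k. z ≤ v, so k ≤ v. Since w ≤ r, k + w ≤ v + r. By multiplying by a non-negative, (k + w) * n ≤ (v + r) * n.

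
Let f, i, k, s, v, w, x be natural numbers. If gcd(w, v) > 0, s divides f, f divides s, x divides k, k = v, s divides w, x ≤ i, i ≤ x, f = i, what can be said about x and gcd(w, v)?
x ≤ gcd(w, v)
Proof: i ≤ x and x ≤ i, thus i = x. From s divides f and f divides s, s = f. Because s divides w, f divides w. f = i, so i divides w. i = x, so x divides w. k = v and x divides k, hence x divides v. Since x divides w, x divides gcd(w, v). Since gcd(w, v) > 0, x ≤ gcd(w, v).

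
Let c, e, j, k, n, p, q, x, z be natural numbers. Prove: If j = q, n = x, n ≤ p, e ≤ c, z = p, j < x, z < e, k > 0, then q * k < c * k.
Since j = q and j < x, q < x. n = x and n ≤ p, thus x ≤ p. Because q < x, q < p. Because z = p and z < e, p < e. e ≤ c, so p < c. Since q < p, q < c. Because k > 0, by multiplying by a positive, q * k < c * k.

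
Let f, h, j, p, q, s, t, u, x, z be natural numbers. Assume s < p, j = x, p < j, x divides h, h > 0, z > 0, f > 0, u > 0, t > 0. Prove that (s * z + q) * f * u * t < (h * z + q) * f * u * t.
Because j = x and p < j, p < x. Since s < p, s < x. From x divides h and h > 0, x ≤ h. Since s < x, s < h. Combining with z > 0, by multiplying by a positive, s * z < h * z. Then s * z + q < h * z + q. Combining with f > 0, by multiplying by a positive, (s * z + q) * f < (h * z + q) * f. Since u > 0, by multiplying by a positive, (s * z + q) * f * u < (h * z + q) * f * u. From t > 0, by multiplying by a positive, (s * z + q) * f * u * t < (h * z + q) * f * u * t.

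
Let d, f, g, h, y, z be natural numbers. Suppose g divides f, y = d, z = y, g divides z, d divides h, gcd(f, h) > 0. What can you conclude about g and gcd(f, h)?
g ≤ gcd(f, h)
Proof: From z = y and y = d, z = d. g divides z, so g divides d. d divides h, so g divides h. Since g divides f, g divides gcd(f, h). gcd(f, h) > 0, so g ≤ gcd(f, h).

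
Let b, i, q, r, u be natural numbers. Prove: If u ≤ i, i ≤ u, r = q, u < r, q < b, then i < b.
u ≤ i and i ≤ u, hence u = i. Because r = q and u < r, u < q. q < b, so u < b. u = i, so i < b.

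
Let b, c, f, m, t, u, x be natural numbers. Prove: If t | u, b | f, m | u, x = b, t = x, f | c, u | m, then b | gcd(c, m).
b | f and f | c, hence b | c. t = x and x = b, hence t = b. u | m and m | u, therefore u = m. Because t | u, t | m. t = b, so b | m. b | c, so b | gcd(c, m).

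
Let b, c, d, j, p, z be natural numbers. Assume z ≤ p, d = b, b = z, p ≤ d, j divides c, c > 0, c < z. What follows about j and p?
j < p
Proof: d = b and b = z, thus d = z. p ≤ d, so p ≤ z. Since z ≤ p, z = p. j divides c and c > 0, so j ≤ c. Since c < z, j < z. Since z = p, j < p.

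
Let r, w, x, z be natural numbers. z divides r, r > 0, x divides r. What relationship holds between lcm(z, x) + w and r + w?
lcm(z, x) + w ≤ r + w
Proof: z divides r and x divides r, hence lcm(z, x) divides r. r > 0, so lcm(z, x) ≤ r. Then lcm(z, x) + w ≤ r + w.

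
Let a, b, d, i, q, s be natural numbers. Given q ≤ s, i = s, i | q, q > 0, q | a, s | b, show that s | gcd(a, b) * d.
i = s and i | q, therefore s | q. Since q > 0, s ≤ q. q ≤ s, so q = s. Since q | a, s | a. Since s | b, s | gcd(a, b). Then s | gcd(a, b) * d.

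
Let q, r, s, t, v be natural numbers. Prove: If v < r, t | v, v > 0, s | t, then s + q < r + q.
s | t and t | v, so s | v. v > 0, so s ≤ v. v < r, so s < r. Then s + q < r + q.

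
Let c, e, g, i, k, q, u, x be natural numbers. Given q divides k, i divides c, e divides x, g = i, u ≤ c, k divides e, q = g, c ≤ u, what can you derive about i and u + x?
i divides u + x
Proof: Since c ≤ u and u ≤ c, c = u. i divides c, so i divides u. Since q = g and g = i, q = i. q divides k, so i divides k. Since k divides e, i divides e. e divides x, so i divides x. Since i divides u, i divides u + x.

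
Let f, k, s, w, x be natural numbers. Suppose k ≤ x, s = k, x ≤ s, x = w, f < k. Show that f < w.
Because s = k and x ≤ s, x ≤ k. k ≤ x, so k = x. x = w, so k = w. Since f < k, f < w.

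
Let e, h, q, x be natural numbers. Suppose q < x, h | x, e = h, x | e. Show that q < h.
Because e = h and x | e, x | h. h | x, so x = h. Because q < x, q < h.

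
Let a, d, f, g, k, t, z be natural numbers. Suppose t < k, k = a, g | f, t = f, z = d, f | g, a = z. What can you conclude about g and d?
g < d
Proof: f | g and g | f, thus f = g. Since k = a and a = z, k = z. Since z = d, k = d. Because t = f and t < k, f < k. k = d, so f < d. Since f = g, g < d.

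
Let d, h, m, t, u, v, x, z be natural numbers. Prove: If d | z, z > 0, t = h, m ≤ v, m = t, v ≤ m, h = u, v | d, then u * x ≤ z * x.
t = h and h = u, therefore t = u. v ≤ m and m ≤ v, therefore v = m. Since m = t, v = t. v | d and d | z, therefore v | z. v = t, so t | z. z > 0, so t ≤ z. t = u, so u ≤ z. Then u * x ≤ z * x.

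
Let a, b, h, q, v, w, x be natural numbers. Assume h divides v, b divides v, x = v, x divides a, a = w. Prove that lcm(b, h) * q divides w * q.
b divides v and h divides v, thus lcm(b, h) divides v. a = w and x divides a, hence x divides w. x = v, so v divides w. Since lcm(b, h) divides v, lcm(b, h) divides w. Then lcm(b, h) * q divides w * q.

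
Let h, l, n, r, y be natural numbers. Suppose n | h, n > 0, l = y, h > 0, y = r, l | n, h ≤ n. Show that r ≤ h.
n | h and h > 0, hence n ≤ h. Since h ≤ n, n = h. Since l = y and l | n, y | n. Since y = r, r | n. Since n > 0, r ≤ n. n = h, so r ≤ h.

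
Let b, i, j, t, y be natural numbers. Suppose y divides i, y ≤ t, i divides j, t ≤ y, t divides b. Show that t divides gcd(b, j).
Because y ≤ t and t ≤ y, y = t. y divides i and i divides j, so y divides j. y = t, so t divides j. t divides b, so t divides gcd(b, j).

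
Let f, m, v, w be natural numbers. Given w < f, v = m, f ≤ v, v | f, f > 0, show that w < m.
From v | f and f > 0, v ≤ f. f ≤ v, so f = v. Because v = m, f = m. Since w < f, w < m.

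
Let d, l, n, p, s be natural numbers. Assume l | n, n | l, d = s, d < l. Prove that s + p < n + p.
l | n and n | l, hence l = n. d = s and d < l, hence s < l. Since l = n, s < n. Then s + p < n + p.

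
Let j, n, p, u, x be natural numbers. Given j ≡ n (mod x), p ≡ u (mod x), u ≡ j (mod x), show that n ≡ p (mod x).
p ≡ u (mod x) and u ≡ j (mod x), thus p ≡ j (mod x). j ≡ n (mod x), so p ≡ n (mod x). Then n ≡ p (mod x).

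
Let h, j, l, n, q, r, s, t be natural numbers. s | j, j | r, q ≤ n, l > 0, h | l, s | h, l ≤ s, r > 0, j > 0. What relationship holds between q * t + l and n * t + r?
q * t + l ≤ n * t + r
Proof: From q ≤ n, q * t ≤ n * t. Because s | h and h | l, s | l. l > 0, so s ≤ l. Since l ≤ s, s = l. s | j and j > 0, thus s ≤ j. s = l, so l ≤ j. j | r and r > 0, therefore j ≤ r. l ≤ j, so l ≤ r. q * t ≤ n * t, so q * t + l ≤ n * t + r.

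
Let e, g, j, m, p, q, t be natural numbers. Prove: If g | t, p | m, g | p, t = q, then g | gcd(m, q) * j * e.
g | p and p | m, therefore g | m. Because t = q and g | t, g | q. Since g | m, g | gcd(m, q). Then g | gcd(m, q) * j. Then g | gcd(m, q) * j * e.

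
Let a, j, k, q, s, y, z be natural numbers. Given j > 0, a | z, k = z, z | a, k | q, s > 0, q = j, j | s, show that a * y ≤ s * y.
z | a and a | z, therefore z = a. k = z, so k = a. q = j and k | q, therefore k | j. j > 0, so k ≤ j. j | s and s > 0, so j ≤ s. Since k ≤ j, k ≤ s. From k = a, a ≤ s. Then a * y ≤ s * y.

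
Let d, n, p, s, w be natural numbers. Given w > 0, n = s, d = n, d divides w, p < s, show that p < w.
d = n and n = s, therefore d = s. d divides w, so s divides w. From w > 0, s ≤ w. Since p < s, p < w.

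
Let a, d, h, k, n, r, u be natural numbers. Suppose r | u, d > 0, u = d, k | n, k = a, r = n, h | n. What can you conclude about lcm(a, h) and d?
lcm(a, h) ≤ d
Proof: From k = a and k | n, a | n. Since h | n, lcm(a, h) | n. u = d and r | u, hence r | d. From r = n, n | d. lcm(a, h) | n, so lcm(a, h) | d. d > 0, so lcm(a, h) ≤ d.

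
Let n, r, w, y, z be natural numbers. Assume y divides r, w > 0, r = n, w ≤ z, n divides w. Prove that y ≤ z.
r = n and y divides r, hence y divides n. Since n divides w, y divides w. Since w > 0, y ≤ w. Since w ≤ z, y ≤ z.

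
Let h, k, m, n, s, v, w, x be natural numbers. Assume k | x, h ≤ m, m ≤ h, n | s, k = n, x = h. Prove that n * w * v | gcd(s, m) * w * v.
From h ≤ m and m ≤ h, h = m. From k = n and k | x, n | x. Since x = h, n | h. h = m, so n | m. n | s, so n | gcd(s, m). Then n * w | gcd(s, m) * w. Then n * w * v | gcd(s, m) * w * v.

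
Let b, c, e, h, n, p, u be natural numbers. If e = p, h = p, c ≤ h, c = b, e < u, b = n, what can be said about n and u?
n < u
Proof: From c = b and b = n, c = n. From h = p and c ≤ h, c ≤ p. From e = p and e < u, p < u. c ≤ p, so c < u. Since c = n, n < u.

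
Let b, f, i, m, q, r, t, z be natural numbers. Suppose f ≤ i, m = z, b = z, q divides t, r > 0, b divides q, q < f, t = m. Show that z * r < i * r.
From t = m and m = z, t = z. q divides t, so q divides z. b = z and b divides q, hence z divides q. Since q divides z, q = z. q < f and f ≤ i, so q < i. Since q = z, z < i. Combining with r > 0, by multiplying by a positive, z * r < i * r.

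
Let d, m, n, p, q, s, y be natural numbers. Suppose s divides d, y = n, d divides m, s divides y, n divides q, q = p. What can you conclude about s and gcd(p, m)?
s divides gcd(p, m)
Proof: y = n and s divides y, hence s divides n. q = p and n divides q, hence n divides p. s divides n, so s divides p. s divides d and d divides m, thus s divides m. Since s divides p, s divides gcd(p, m).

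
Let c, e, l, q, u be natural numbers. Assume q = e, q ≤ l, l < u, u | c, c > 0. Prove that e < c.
q ≤ l and l < u, therefore q < u. Since q = e, e < u. u | c and c > 0, so u ≤ c. Since e < u, e < c.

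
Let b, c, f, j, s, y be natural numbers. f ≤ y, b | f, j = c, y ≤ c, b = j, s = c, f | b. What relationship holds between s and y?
s = y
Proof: f | b and b | f, therefore f = b. Since b = j, f = j. Since j = c, f = c. f ≤ y, so c ≤ y. Since y ≤ c, c = y. s = c, so s = y.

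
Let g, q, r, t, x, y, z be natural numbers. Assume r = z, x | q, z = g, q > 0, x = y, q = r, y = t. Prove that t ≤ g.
Since q = r and r = z, q = z. z = g, so q = g. Since x = y and x | q, y | q. Since q > 0, y ≤ q. Since q = g, y ≤ g. y = t, so t ≤ g.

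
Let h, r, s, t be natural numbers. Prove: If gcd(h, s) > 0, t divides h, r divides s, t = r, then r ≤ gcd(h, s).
Since t = r and t divides h, r divides h. From r divides s, r divides gcd(h, s). Since gcd(h, s) > 0, r ≤ gcd(h, s).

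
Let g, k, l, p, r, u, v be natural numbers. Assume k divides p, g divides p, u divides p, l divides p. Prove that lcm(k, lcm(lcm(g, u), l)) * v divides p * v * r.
g divides p and u divides p, hence lcm(g, u) divides p. Since l divides p, lcm(lcm(g, u), l) divides p. k divides p, so lcm(k, lcm(lcm(g, u), l)) divides p. Then lcm(k, lcm(lcm(g, u), l)) * v divides p * v. Then lcm(k, lcm(lcm(g, u), l)) * v divides p * v * r.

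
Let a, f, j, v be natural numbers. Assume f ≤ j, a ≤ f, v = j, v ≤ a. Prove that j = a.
Because v = j and v ≤ a, j ≤ a. a ≤ f and f ≤ j, thus a ≤ j. j ≤ a, so j = a.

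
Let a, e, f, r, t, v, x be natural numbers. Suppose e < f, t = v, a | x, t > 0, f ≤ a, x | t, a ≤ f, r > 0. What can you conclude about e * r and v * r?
e * r < v * r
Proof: a ≤ f and f ≤ a, hence a = f. Because a | x, f | x. Since x | t, f | t. Since t > 0, f ≤ t. Since e < f, e < t. Since t = v, e < v. From r > 0, e * r < v * r.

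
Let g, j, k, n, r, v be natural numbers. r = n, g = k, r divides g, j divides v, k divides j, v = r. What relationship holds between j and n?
j = n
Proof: From v = r and j divides v, j divides r. g = k and r divides g, so r divides k. k divides j, so r divides j. Since j divides r, j = r. r = n, so j = n.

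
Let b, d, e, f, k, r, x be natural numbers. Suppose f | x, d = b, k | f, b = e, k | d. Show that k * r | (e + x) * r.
d = b and b = e, so d = e. k | d, so k | e. k | f and f | x, so k | x. k | e, so k | e + x. Then k * r | (e + x) * r.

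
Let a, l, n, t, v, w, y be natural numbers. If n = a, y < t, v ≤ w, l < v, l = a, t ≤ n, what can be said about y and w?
y < w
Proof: y < t and t ≤ n, therefore y < n. n = a, so y < a. Because l = a and l < v, a < v. Since v ≤ w, a < w. From y < a, y < w.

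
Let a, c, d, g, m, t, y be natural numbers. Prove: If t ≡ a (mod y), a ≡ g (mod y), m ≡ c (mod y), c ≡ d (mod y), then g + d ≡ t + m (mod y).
t ≡ a (mod y) and a ≡ g (mod y), so t ≡ g (mod y). m ≡ c (mod y) and c ≡ d (mod y), hence m ≡ d (mod y). t ≡ g (mod y), so t + m ≡ g + d (mod y). Then g + d ≡ t + m (mod y).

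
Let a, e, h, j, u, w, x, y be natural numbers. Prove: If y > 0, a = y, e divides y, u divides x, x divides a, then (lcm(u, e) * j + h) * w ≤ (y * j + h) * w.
a = y and x divides a, hence x divides y. Since u divides x, u divides y. Because e divides y, lcm(u, e) divides y. Because y > 0, lcm(u, e) ≤ y. By multiplying by a non-negative, lcm(u, e) * j ≤ y * j. Then lcm(u, e) * j + h ≤ y * j + h. By multiplying by a non-negative, (lcm(u, e) * j + h) * w ≤ (y * j + h) * w.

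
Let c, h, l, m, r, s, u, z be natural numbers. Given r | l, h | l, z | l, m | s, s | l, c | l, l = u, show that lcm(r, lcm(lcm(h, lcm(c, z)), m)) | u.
c | l and z | l, therefore lcm(c, z) | l. h | l, so lcm(h, lcm(c, z)) | l. From m | s and s | l, m | l. Since lcm(h, lcm(c, z)) | l, lcm(lcm(h, lcm(c, z)), m) | l. r | l, so lcm(r, lcm(lcm(h, lcm(c, z)), m)) | l. Since l = u, lcm(r, lcm(lcm(h, lcm(c, z)), m)) | u.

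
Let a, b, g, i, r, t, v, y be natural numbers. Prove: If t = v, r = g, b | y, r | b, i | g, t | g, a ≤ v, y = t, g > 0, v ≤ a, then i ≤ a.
r | b and b | y, thus r | y. y = t, so r | t. Since r = g, g | t. Since t | g, g = t. Because t = v, g = v. From v ≤ a and a ≤ v, v = a. g = v, so g = a. i | g and g > 0, therefore i ≤ g. Since g = a, i ≤ a.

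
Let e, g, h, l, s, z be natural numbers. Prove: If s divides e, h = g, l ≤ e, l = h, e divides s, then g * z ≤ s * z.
e divides s and s divides e, thus e = s. l = h and l ≤ e, therefore h ≤ e. h = g, so g ≤ e. e = s, so g ≤ s. By multiplying by a non-negative, g * z ≤ s * z.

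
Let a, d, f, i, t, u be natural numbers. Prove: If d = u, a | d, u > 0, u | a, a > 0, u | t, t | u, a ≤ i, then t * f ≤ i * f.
d = u and a | d, therefore a | u. Since u > 0, a ≤ u. u | a and a > 0, thus u ≤ a. a ≤ u, so a = u. u | t and t | u, therefore u = t. Since a = u, a = t. Since a ≤ i, t ≤ i. Then t * f ≤ i * f.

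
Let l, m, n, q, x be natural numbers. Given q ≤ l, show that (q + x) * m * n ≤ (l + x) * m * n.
q ≤ l, so q + x ≤ l + x. Then (q + x) * m ≤ (l + x) * m. Then (q + x) * m * n ≤ (l + x) * m * n.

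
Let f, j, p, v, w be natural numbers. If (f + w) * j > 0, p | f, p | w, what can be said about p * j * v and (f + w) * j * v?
p * j * v ≤ (f + w) * j * v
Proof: Because p | f and p | w, p | f + w. Then p * j | (f + w) * j. (f + w) * j > 0, so p * j ≤ (f + w) * j. Then p * j * v ≤ (f + w) * j * v.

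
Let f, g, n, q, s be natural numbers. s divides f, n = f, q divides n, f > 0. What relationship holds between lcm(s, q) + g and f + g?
lcm(s, q) + g ≤ f + g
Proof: n = f and q divides n, thus q divides f. From s divides f, lcm(s, q) divides f. f > 0, so lcm(s, q) ≤ f. Then lcm(s, q) + g ≤ f + g.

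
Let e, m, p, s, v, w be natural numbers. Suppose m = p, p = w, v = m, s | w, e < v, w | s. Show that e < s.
w | s and s | w, so w = s. v = m and m = p, hence v = p. p = w, so v = w. Since e < v, e < w. w = s, so e < s.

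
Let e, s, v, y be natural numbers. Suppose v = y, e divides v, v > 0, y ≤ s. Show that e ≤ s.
Since e divides v and v > 0, e ≤ v. v = y, so e ≤ y. From y ≤ s, e ≤ s.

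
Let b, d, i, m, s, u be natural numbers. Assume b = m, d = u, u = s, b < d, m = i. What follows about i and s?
i < s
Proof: d = u and u = s, therefore d = s. From b = m and b < d, m < d. Since d = s, m < s. m = i, so i < s.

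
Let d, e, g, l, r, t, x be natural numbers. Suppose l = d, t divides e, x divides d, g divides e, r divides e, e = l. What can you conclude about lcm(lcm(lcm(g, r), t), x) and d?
lcm(lcm(lcm(g, r), t), x) divides d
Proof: Because e = l and l = d, e = d. Since g divides e and r divides e, lcm(g, r) divides e. t divides e, so lcm(lcm(g, r), t) divides e. Since e = d, lcm(lcm(g, r), t) divides d. x divides d, so lcm(lcm(lcm(g, r), t), x) divides d.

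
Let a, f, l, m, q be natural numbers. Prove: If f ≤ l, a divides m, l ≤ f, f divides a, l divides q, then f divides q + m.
Because l ≤ f and f ≤ l, l = f. Since l divides q, f divides q. Because f divides a and a divides m, f divides m. Since f divides q, f divides q + m.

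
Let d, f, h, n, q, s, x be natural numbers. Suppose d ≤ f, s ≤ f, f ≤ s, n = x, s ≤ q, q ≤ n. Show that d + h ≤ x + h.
s ≤ f and f ≤ s, thus s = f. s ≤ q and q ≤ n, hence s ≤ n. n = x, so s ≤ x. Since s = f, f ≤ x. d ≤ f, so d ≤ x. Then d + h ≤ x + h.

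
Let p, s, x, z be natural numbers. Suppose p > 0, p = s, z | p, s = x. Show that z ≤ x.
p = s and s = x, so p = x. z | p and p > 0, therefore z ≤ p. Since p = x, z ≤ x.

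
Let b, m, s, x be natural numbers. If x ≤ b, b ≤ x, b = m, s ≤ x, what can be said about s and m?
s ≤ m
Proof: x ≤ b and b ≤ x, so x = b. b = m, so x = m. s ≤ x, so s ≤ m.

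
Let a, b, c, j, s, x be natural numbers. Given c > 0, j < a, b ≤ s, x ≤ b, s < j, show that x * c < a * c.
x ≤ b and b ≤ s, therefore x ≤ s. s < j and j < a, therefore s < a. x ≤ s, so x < a. Since c > 0, x * c < a * c.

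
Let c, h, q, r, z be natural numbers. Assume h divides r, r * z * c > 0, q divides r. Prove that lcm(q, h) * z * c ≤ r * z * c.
Since q divides r and h divides r, lcm(q, h) divides r. Then lcm(q, h) * z divides r * z. Then lcm(q, h) * z * c divides r * z * c. r * z * c > 0, so lcm(q, h) * z * c ≤ r * z * c.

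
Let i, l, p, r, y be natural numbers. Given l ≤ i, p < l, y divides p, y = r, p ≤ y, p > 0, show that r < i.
Because y divides p and p > 0, y ≤ p. p ≤ y, so p = y. Since y = r, p = r. Because p < l and l ≤ i, p < i. p = r, so r < i.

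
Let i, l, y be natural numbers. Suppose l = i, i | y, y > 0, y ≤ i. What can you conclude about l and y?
l = y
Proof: i | y and y > 0, hence i ≤ y. y ≤ i, so i = y. l = i, so l = y.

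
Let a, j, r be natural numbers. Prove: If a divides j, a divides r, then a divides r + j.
a divides r and a divides j. By divisibility of sums, a divides r + j.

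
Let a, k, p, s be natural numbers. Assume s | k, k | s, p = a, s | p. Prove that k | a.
s | k and k | s, hence s = k. p = a and s | p, therefore s | a. s = k, so k | a.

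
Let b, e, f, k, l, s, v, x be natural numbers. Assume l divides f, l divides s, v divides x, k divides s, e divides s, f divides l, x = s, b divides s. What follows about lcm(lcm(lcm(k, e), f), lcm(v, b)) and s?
lcm(lcm(lcm(k, e), f), lcm(v, b)) divides s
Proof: k divides s and e divides s, thus lcm(k, e) divides s. l divides f and f divides l, therefore l = f. Because l divides s, f divides s. Since lcm(k, e) divides s, lcm(lcm(k, e), f) divides s. Because x = s and v divides x, v divides s. b divides s, so lcm(v, b) divides s. From lcm(lcm(k, e), f) divides s, lcm(lcm(lcm(k, e), f), lcm(v, b)) divides s.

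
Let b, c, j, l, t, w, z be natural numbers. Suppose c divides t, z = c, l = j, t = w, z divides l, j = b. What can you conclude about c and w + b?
c divides w + b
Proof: t = w and c divides t, thus c divides w. Because l = j and j = b, l = b. Since z divides l, z divides b. Because z = c, c divides b. Since c divides w, c divides w + b.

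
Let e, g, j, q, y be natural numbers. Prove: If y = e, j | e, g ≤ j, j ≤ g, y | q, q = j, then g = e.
g ≤ j and j ≤ g, so g = j. Since q = j and y | q, y | j. From y = e, e | j. j | e, so j = e. Since g = j, g = e.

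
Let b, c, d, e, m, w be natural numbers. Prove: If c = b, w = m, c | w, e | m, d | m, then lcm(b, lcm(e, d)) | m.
From w = m and c | w, c | m. c = b, so b | m. Since e | m and d | m, lcm(e, d) | m. Since b | m, lcm(b, lcm(e, d)) | m.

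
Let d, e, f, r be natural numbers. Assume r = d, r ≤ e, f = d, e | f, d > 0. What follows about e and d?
e = d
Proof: Since r = d and r ≤ e, d ≤ e. From f = d and e | f, e | d. d > 0, so e ≤ d. Since d ≤ e, d = e. Then e = d.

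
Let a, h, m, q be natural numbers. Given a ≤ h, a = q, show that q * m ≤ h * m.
a = q and a ≤ h, therefore q ≤ h. By multiplying by a non-negative, q * m ≤ h * m.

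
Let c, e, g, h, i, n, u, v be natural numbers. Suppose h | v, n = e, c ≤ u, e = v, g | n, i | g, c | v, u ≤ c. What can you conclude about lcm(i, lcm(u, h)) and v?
lcm(i, lcm(u, h)) | v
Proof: From n = e and e = v, n = v. From i | g and g | n, i | n. Since n = v, i | v. c ≤ u and u ≤ c, therefore c = u. c | v, so u | v. Because h | v, lcm(u, h) | v. i | v, so lcm(i, lcm(u, h)) | v.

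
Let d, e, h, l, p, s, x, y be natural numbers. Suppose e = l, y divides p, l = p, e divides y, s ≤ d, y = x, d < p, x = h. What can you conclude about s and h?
s < h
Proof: y = x and x = h, so y = h. e = l and e divides y, therefore l divides y. Since l = p, p divides y. y divides p, so p = y. s ≤ d and d < p, therefore s < p. Since p = y, s < y. From y = h, s < h.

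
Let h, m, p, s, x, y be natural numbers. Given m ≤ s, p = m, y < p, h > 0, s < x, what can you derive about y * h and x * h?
y * h < x * h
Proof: p = m and y < p, therefore y < m. Since m ≤ s, y < s. Since s < x, y < x. Since h > 0, y * h < x * h.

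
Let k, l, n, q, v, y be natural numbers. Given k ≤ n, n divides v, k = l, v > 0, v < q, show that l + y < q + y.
Because k = l and k ≤ n, l ≤ n. n divides v and v > 0, thus n ≤ v. l ≤ n, so l ≤ v. Since v < q, l < q. Then l + y < q + y.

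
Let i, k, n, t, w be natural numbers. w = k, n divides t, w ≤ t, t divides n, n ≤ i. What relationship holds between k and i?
k ≤ i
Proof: t divides n and n divides t, so t = n. Since w ≤ t, w ≤ n. n ≤ i, so w ≤ i. Since w = k, k ≤ i.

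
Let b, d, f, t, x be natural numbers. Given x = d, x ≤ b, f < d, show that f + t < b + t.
Since x = d and x ≤ b, d ≤ b. Since f < d, f < b. Then f + t < b + t.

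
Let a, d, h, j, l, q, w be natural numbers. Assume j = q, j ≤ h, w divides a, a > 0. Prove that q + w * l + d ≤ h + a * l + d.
j = q and j ≤ h, hence q ≤ h. From w divides a and a > 0, w ≤ a. By multiplying by a non-negative, w * l ≤ a * l. Then w * l + d ≤ a * l + d. Since q ≤ h, q + w * l + d ≤ h + a * l + d.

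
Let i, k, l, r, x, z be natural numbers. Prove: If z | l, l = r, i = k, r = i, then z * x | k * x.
l = r and r = i, hence l = i. i = k, so l = k. z | l, so z | k. Then z * x | k * x.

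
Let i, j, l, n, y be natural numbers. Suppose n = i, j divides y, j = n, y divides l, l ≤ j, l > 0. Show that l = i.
Because j divides y and y divides l, j divides l. Since l > 0, j ≤ l. l ≤ j, so l = j. Since j = n, l = n. From n = i, l = i.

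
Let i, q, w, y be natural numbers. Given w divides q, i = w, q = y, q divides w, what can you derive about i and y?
i = y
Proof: From w divides q and q divides w, w = q. i = w, so i = q. Since q = y, i = y.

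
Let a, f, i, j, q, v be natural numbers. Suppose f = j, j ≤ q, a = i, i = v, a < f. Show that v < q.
Since a = i and i = v, a = v. f = j and a < f, thus a < j. Since j ≤ q, a < q. a = v, so v < q.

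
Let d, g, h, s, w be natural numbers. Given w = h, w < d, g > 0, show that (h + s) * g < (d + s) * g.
w = h and w < d, so h < d. Then h + s < d + s. Since g > 0, (h + s) * g < (d + s) * g.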